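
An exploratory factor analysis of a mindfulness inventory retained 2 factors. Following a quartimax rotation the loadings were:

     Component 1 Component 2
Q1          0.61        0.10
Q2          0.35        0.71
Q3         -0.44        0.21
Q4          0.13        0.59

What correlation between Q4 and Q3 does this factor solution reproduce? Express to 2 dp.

r̂ = Σ λ_i·λ_j across factors = (0.13)(-0.44) + (0.59)(0.21)
  = -0.0572 +0.1239 = 0.0667

0.07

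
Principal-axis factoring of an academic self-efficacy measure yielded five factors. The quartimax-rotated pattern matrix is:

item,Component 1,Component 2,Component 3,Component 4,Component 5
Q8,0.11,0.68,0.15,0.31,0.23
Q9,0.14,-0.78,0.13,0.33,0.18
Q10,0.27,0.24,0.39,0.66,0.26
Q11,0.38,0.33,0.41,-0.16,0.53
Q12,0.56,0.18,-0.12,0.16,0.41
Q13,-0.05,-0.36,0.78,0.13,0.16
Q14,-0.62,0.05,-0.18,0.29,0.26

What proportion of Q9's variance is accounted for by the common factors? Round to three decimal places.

0.786

h² = 0.14² + (-0.78)² + 0.13² + 0.33² + 0.18² = 0.0196 + 0.6084 + 0.0169 + 0.1089 + 0.0324 = 0.7862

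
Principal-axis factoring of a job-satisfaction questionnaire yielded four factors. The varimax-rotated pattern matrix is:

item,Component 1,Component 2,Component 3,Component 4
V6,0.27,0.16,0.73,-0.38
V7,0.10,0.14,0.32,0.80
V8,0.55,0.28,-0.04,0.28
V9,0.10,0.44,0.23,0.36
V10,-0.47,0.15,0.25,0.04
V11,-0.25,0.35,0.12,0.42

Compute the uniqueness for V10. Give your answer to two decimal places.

0.69

h² = (-0.47)² + 0.15² + 0.25² + 0.04² = 0.2209 + 0.0225 + 0.0625 + 0.0016 = 0.3075
Uniqueness u² = 1 − h² = 1 − 0.3075 = 0.6925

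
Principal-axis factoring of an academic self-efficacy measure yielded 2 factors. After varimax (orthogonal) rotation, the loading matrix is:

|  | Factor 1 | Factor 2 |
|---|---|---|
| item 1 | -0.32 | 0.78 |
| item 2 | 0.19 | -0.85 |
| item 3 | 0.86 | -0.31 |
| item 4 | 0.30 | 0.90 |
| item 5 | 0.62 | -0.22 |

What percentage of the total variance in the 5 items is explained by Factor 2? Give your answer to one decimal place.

SS loadings for Factor 2 = 0.78² + (-0.85)² + (-0.31)² + 0.90² + (-0.22)² = 2.2854
With 5 standardized items, total variance = 5. Proportion = 2.2854/5 = 0.4571 → 45.71%.

45.7%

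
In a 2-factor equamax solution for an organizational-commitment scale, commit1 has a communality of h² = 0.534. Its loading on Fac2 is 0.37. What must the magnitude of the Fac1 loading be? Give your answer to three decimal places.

0.630

Under orthogonal rotation h² = Σλ², so λ_Fac1² = h² − (0.1369) = 0.534 − 0.1369 = 0.3971.
|λ| = √0.3971 = 0.6302.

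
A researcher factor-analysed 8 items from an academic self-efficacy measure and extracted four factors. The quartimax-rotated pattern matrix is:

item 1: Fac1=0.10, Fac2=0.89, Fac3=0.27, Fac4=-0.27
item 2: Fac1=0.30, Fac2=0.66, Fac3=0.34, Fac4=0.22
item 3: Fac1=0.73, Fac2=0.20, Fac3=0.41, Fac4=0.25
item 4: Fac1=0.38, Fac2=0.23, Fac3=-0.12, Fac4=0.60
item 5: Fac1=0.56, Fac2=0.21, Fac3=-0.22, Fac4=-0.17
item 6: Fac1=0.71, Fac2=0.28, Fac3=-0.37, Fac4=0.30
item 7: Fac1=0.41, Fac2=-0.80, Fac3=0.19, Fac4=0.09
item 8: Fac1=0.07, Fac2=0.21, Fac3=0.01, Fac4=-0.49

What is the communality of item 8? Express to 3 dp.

0.289

h² = 0.07² + 0.21² + 0.01² + (-0.49)² = 0.0049 + 0.0441 + 0.0001 + 0.2401 = 0.2892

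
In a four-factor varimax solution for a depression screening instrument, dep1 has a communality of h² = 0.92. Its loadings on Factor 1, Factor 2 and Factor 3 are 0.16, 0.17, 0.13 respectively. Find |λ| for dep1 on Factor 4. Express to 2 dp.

0.92

Under orthogonal rotation h² = Σλ², so λ_Factor 4² = h² − (0.0714) = 0.92 − 0.0714 = 0.8486.
|λ| = √0.8486 = 0.9212.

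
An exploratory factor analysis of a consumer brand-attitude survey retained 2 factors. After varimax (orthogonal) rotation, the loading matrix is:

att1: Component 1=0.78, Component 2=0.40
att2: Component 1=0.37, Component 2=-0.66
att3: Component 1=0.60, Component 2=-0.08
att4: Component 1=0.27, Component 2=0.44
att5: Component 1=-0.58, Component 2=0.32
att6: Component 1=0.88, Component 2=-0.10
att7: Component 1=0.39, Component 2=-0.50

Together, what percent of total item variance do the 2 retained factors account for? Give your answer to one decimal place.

Communalities: 0.7684, 0.5725, 0.3664, 0.2665, 0.4388, 0.7844, 0.4021; Σh² = 3.5991.
Total variance with 7 standardized items is 7, so the solution explains 3.5991/7 = 0.5142 = 51.42%.

51.4%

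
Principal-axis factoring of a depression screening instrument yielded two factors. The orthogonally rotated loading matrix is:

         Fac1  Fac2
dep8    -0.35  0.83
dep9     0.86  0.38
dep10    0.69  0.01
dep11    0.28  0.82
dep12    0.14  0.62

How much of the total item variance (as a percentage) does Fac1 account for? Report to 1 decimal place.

28.7%

SS loadings for Fac1 = (-0.35)² + 0.86² + 0.69² + 0.28² + 0.14² = 1.4362
With 5 standardized items, total variance = 5. Proportion = 1.4362/5 = 0.2872 → 28.72%.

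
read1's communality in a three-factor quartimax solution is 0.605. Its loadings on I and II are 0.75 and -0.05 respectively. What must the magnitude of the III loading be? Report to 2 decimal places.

Under orthogonal rotation h² = Σλ², so λ_III² = h² − (0.5650) = 0.605 − 0.5650 = 0.0400.
|λ| = √0.0400 = 0.2000.

0.20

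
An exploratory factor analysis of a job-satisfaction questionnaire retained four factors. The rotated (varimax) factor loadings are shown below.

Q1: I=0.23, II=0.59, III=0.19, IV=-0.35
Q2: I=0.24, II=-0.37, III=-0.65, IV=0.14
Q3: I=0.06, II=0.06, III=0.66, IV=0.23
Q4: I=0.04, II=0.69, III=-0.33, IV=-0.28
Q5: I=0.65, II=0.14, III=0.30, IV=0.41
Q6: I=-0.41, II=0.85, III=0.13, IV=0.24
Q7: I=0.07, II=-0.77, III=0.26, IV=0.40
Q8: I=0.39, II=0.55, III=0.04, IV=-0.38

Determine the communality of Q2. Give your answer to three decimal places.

h² = 0.24² + (-0.37)² + (-0.65)² + 0.14² = 0.0576 + 0.1369 + 0.4225 + 0.0196 = 0.6366

0.637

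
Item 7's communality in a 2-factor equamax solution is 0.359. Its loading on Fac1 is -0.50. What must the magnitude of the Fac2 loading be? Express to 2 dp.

Under orthogonal rotation h² = Σλ², so λ_Fac2² = h² − (0.2500) = 0.359 − 0.2500 = 0.1090.
|λ| = √0.1090 = 0.3302.

0.33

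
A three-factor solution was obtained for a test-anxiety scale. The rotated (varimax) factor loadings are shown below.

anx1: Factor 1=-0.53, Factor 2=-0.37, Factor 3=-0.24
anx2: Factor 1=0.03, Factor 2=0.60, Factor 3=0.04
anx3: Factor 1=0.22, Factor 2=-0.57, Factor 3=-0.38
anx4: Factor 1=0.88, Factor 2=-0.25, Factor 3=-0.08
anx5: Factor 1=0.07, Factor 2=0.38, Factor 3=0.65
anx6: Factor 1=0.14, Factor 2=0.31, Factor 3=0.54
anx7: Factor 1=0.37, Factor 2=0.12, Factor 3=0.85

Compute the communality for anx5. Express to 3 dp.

0.572

h² = 0.07² + 0.38² + 0.65² = 0.0049 + 0.1444 + 0.4225 = 0.5718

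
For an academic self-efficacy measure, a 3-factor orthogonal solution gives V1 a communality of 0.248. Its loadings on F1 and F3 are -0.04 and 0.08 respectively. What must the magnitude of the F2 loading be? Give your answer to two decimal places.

0.49

Under orthogonal rotation h² = Σλ², so λ_F2² = h² − (0.0080) = 0.248 − 0.0080 = 0.2400.
|λ| = √0.2400 = 0.4899.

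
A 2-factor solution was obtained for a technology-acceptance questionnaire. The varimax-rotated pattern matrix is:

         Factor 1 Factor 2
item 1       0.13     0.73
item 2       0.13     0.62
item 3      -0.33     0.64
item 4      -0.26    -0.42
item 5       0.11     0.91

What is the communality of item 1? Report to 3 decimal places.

0.550

h² = 0.13² + 0.73² = 0.0169 + 0.5329 = 0.5498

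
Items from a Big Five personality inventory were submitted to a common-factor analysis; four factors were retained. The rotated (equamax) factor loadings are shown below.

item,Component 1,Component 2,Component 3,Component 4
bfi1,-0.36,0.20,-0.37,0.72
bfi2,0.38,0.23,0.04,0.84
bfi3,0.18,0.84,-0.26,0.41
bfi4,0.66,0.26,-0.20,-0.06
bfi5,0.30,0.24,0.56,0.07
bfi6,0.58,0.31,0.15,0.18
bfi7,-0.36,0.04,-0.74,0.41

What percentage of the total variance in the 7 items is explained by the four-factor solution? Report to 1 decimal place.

72.1%

Communalities: 0.8249, 0.9045, 0.9737, 0.5468, 0.4661, 0.4874, 0.8469; Σh² = 5.0503.
Total variance with 7 standardized items is 7, so the solution explains 5.0503/7 = 0.7215 = 72.15%.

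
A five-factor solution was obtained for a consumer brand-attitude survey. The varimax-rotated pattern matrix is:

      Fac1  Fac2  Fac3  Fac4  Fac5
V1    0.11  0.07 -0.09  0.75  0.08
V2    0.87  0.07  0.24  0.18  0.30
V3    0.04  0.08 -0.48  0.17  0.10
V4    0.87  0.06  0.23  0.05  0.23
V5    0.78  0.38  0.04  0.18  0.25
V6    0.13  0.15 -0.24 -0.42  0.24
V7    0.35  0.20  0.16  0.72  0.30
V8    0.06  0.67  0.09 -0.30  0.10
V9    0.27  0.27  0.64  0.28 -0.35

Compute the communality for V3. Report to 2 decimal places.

0.28

h² = 0.04² + 0.08² + (-0.48)² + 0.17² + 0.10² = 0.0016 + 0.0064 + 0.2304 + 0.0289 + 0.0100 = 0.2773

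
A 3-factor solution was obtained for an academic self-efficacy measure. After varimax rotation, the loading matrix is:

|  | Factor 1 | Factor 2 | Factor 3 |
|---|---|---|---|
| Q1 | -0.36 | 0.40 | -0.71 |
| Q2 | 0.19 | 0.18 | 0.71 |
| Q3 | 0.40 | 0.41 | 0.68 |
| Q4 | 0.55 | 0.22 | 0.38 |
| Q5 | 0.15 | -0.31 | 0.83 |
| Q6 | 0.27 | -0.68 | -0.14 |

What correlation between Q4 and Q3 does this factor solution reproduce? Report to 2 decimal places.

0.57

r̂ = Σ λ_i·λ_j across factors = (0.55)(0.40) + (0.22)(0.41) + (0.38)(0.68)
  = +0.2200 +0.0902 +0.2584 = 0.5686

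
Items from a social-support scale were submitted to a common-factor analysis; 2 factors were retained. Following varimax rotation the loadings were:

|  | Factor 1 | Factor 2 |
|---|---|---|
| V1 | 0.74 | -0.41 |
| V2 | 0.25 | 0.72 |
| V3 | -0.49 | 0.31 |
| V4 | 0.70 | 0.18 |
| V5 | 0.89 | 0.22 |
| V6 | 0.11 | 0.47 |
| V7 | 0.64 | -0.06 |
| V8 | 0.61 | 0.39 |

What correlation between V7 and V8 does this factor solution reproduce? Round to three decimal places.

0.367

r̂ = Σ λ_i·λ_j across factors = (0.64)(0.61) + (-0.06)(0.39)
  = +0.3904 -0.0234 = 0.3670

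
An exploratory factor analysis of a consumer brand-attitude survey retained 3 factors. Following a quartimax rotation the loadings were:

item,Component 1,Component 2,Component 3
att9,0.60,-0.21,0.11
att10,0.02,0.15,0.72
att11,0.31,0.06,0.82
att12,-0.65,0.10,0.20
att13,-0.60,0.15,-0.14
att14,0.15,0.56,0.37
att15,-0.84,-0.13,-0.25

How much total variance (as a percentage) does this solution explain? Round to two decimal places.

55.17%

Communalities: 0.4162, 0.5413, 0.7721, 0.4725, 0.4021, 0.4730, 0.7850; Σh² = 3.8622.
Total variance with 7 standardized items is 7, so the solution explains 3.8622/7 = 0.5517 = 55.17%.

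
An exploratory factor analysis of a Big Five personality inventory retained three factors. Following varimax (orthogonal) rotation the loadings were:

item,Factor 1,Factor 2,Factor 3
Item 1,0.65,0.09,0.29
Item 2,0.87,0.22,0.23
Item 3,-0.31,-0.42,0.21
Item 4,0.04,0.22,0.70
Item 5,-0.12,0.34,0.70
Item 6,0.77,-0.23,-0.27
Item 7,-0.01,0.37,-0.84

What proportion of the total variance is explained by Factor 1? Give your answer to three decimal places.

0.269

SS loadings for Factor 1 = 0.65² + 0.87² + (-0.31)² + 0.04² + (-0.12)² + 0.77² + (-0.01)² = 1.8845
Proportion of variance = 1.8845 / 7 = 0.2692.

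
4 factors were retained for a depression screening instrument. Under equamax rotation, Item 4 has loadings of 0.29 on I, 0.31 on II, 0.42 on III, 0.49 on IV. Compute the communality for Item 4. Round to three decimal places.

h² = 0.29² + 0.31² + 0.42² + 0.49² = 0.0841 + 0.0961 + 0.1764 + 0.2401 = 0.5967

0.597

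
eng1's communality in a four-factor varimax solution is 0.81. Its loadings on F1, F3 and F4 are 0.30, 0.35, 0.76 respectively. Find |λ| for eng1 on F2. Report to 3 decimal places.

Under orthogonal rotation h² = Σλ², so λ_F2² = h² − (0.7901) = 0.81 − 0.7901 = 0.0199.
|λ| = √0.0199 = 0.1411.

0.141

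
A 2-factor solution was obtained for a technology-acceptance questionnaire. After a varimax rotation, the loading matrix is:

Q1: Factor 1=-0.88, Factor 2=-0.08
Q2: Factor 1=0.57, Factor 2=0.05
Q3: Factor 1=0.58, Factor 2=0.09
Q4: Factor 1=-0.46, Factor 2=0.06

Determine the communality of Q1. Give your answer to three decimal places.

h² = (-0.88)² + (-0.08)² = 0.7744 + 0.0064 = 0.7808

0.781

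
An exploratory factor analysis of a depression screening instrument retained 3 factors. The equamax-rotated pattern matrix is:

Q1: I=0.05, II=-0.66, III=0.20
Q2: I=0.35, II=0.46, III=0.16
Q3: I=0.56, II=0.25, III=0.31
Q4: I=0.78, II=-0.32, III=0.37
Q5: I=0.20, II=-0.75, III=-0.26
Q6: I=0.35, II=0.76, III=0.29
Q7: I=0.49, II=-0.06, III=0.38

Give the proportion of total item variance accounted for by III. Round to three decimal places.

0.085

SS loadings for III = 0.20² + 0.16² + 0.31² + 0.37² + (-0.26)² + 0.29² + 0.38² = 0.5947
Proportion of variance = 0.5947 / 7 = 0.0850.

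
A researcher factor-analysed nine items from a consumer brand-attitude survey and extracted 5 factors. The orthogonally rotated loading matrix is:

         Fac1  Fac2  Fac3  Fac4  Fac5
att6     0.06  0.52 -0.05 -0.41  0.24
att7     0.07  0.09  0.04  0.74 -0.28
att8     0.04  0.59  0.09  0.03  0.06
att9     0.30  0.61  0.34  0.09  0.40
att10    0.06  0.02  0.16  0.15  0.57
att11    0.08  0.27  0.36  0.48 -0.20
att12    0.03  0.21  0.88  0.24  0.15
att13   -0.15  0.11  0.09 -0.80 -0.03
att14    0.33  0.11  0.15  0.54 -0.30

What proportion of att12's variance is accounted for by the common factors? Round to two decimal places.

0.90

h² = 0.03² + 0.21² + 0.88² + 0.24² + 0.15² = 0.0009 + 0.0441 + 0.7744 + 0.0576 + 0.0225 = 0.8995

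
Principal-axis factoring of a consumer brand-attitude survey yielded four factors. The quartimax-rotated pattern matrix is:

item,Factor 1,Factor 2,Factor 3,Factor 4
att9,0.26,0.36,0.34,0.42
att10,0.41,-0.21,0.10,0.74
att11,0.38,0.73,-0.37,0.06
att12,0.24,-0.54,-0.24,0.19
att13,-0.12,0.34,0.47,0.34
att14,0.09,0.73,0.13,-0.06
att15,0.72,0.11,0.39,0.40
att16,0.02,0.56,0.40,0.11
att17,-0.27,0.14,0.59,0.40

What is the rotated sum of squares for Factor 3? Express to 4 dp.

SS loadings for Factor 3 = 0.34² + 0.10² + (-0.37)² + (-0.24)² + 0.47² + 0.13² + 0.39² + 0.40² + 0.59² = 0.1156 + 0.0100 + 0.1369 + 0.0576 + 0.2209 + 0.0169 + 0.1521 + 0.1600 + 0.3481 = 1.2181

1.2181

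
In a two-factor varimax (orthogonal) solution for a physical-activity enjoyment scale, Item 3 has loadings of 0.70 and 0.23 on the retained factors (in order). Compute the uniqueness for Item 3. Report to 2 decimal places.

h² = 0.70² + 0.23² = 0.4900 + 0.0529 = 0.5429
Uniqueness u² = 1 − h² = 1 − 0.5429 = 0.4571

0.46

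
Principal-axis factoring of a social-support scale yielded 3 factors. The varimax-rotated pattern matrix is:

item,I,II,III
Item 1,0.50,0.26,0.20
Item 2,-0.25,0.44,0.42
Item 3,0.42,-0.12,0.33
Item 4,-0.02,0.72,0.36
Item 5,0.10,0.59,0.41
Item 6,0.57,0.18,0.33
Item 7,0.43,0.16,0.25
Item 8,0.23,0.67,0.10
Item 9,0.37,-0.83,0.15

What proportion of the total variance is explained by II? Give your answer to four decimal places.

SS loadings for II = 0.26² + 0.44² + (-0.12)² + 0.72² + 0.59² + 0.18² + 0.16² + 0.67² + (-0.83)² = 2.3379
Proportion of variance = 2.3379 / 9 = 0.2598.

0.2598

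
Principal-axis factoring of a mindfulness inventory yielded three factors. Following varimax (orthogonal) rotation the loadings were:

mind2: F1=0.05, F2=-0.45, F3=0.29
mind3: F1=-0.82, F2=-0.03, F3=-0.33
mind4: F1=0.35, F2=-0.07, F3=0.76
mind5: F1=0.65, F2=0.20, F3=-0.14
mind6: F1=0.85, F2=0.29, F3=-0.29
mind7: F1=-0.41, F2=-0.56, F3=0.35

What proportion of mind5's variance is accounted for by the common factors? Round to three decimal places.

0.482

h² = 0.65² + 0.20² + (-0.14)² = 0.4225 + 0.0400 + 0.0196 = 0.4821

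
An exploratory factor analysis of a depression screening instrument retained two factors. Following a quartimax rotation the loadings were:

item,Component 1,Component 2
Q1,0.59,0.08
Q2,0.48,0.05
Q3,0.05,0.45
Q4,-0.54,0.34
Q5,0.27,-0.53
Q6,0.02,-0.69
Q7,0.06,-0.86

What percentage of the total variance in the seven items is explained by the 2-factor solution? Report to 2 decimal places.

39.62%

SS loadings by factor: 0.9495, 1.8236; total = 2.7731.
Total variance with 7 standardized items is 7, so the solution explains 2.7731/7 = 0.3962 = 39.62%.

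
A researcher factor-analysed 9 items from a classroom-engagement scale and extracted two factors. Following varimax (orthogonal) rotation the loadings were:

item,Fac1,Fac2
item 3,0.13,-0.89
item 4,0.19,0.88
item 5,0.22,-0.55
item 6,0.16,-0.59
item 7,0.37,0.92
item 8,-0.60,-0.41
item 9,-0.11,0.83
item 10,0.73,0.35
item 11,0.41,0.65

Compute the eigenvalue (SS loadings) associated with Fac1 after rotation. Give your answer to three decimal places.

SS loadings for Fac1 = 0.13² + 0.19² + 0.22² + 0.16² + 0.37² + (-0.60)² + (-0.11)² + 0.73² + 0.41² = 0.0169 + 0.0361 + 0.0484 + 0.0256 + 0.1369 + 0.3600 + 0.0121 + 0.5329 + 0.1681 = 1.3370

1.337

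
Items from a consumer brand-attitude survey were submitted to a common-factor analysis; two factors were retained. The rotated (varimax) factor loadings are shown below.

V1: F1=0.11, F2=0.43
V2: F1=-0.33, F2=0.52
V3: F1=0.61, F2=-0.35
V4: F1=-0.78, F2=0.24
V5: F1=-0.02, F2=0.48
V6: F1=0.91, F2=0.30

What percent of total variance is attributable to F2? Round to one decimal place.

15.9%

SS loadings for F2 = 0.43² + 0.52² + (-0.35)² + 0.24² + 0.48² + 0.30² = 0.9558
With 6 standardized items, total variance = 6. Proportion = 0.9558/6 = 0.1593 → 15.93%.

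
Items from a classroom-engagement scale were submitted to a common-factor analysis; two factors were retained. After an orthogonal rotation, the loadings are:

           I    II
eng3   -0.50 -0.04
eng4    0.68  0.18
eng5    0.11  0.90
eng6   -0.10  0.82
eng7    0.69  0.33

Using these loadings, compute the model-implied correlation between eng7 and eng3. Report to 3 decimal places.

r̂ = Σ λ_i·λ_j across factors = (0.69)(-0.50) + (0.33)(-0.04)
  = -0.3450 -0.0132 = -0.3582

-0.358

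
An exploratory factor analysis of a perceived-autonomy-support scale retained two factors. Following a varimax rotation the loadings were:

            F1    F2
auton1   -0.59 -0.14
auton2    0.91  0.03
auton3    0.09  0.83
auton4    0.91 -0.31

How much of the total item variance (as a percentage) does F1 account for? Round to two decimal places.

SS loadings for F1 = (-0.59)² + 0.91² + 0.09² + 0.91² = 2.0124
With 4 standardized items, total variance = 4. Proportion = 2.0124/4 = 0.5031 → 50.31%.

50.31%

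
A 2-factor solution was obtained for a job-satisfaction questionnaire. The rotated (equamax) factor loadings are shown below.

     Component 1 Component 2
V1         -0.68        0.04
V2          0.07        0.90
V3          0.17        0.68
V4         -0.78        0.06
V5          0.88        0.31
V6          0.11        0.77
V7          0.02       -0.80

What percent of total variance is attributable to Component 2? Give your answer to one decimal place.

SS loadings for Component 2 = 0.04² + 0.90² + 0.68² + 0.06² + 0.31² + 0.77² + (-0.80)² = 2.6066
With 7 standardized items, total variance = 7. Proportion = 2.6066/7 = 0.3724 → 37.24%.

37.2%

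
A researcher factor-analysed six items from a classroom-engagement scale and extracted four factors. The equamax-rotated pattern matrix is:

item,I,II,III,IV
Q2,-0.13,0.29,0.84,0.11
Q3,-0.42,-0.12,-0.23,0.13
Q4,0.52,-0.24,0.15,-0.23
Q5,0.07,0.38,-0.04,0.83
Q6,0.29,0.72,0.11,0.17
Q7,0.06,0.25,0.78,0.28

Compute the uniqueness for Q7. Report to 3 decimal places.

h² = 0.06² + 0.25² + 0.78² + 0.28² = 0.0036 + 0.0625 + 0.6084 + 0.0784 = 0.7529
Uniqueness u² = 1 − h² = 1 − 0.7529 = 0.2471

0.247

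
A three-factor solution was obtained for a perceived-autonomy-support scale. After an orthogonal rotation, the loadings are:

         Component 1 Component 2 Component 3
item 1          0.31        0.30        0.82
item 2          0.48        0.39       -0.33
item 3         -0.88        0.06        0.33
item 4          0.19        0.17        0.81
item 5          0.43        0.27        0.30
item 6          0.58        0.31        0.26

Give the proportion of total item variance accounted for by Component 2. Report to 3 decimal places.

SS loadings for Component 2 = 0.30² + 0.39² + 0.06² + 0.17² + 0.27² + 0.31² = 0.4436
Proportion of variance = 0.4436 / 6 = 0.0739.

0.074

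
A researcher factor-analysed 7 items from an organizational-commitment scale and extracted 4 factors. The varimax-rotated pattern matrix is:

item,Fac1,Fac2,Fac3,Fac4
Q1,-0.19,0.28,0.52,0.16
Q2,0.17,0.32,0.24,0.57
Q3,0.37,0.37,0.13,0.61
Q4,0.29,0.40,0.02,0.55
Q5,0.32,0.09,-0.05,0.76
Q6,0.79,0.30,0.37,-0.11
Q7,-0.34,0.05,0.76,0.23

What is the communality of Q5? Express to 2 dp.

h² = 0.32² + 0.09² + (-0.05)² + 0.76² = 0.1024 + 0.0081 + 0.0025 + 0.5776 = 0.6906

0.69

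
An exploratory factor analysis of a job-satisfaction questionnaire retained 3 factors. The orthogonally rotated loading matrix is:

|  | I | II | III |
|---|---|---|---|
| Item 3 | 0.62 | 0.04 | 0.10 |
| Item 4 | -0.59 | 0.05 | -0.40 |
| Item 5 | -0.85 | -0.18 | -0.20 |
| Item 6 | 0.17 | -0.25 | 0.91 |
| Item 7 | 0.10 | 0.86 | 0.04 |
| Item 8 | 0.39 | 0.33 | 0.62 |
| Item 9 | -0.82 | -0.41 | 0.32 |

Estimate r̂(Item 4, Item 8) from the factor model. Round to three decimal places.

-0.462

r̂ = Σ λ_i·λ_j across factors = (-0.59)(0.39) + (0.05)(0.33) + (-0.40)(0.62)
  = -0.2301 +0.0165 -0.2480 = -0.4616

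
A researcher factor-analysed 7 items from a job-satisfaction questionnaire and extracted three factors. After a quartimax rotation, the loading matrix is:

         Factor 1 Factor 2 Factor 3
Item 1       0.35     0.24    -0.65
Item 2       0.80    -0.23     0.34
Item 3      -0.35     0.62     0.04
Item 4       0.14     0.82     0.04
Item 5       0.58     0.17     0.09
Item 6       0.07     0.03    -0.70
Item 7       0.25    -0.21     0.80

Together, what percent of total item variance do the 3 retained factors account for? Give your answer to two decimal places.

60.41%

SS loadings by factor: 1.3084, 1.2412, 1.6794; total = 4.2290.
Total variance with 7 standardized items is 7, so the solution explains 4.2290/7 = 0.6041 = 60.41%.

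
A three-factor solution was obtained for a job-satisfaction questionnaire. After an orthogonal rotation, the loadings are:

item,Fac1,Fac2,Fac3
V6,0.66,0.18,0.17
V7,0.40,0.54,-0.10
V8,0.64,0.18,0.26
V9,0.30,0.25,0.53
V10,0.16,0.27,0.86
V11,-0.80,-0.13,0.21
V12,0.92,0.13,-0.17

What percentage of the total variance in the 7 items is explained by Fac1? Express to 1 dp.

37.2%

SS loadings for Fac1 = 0.66² + 0.40² + 0.64² + 0.30² + 0.16² + (-0.80)² + 0.92² = 2.6072
With 7 standardized items, total variance = 7. Proportion = 2.6072/7 = 0.3725 → 37.25%.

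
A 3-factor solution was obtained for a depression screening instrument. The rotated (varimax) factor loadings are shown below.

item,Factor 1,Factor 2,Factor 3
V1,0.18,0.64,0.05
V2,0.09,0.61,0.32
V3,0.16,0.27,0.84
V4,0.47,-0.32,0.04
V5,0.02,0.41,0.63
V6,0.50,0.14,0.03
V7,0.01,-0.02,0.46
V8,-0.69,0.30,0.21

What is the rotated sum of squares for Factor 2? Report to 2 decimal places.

1.24

SS loadings for Factor 2 = 0.64² + 0.61² + 0.27² + (-0.32)² + 0.41² + 0.14² + (-0.02)² + 0.30² = 0.4096 + 0.3721 + 0.0729 + 0.1024 + 0.1681 + 0.0196 + 0.0004 + 0.0900 = 1.2351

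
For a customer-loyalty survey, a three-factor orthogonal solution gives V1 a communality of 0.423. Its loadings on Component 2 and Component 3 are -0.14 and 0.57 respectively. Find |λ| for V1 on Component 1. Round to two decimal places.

Under orthogonal rotation h² = Σλ², so λ_Component 1² = h² − (0.3445) = 0.423 − 0.3445 = 0.0785.
|λ| = √0.0785 = 0.2802.

0.28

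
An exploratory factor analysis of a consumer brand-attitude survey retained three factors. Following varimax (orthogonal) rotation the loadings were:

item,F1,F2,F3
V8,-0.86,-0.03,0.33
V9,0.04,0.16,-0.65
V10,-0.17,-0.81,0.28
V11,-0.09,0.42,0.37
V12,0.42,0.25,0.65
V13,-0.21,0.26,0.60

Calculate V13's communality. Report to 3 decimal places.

0.472

h² = (-0.21)² + 0.26² + 0.60² = 0.0441 + 0.0676 + 0.3600 = 0.4717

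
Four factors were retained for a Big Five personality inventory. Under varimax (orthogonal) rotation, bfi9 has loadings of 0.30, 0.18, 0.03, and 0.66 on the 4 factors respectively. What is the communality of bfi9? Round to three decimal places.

h² = 0.30² + 0.18² + 0.03² + 0.66² = 0.0900 + 0.0324 + 0.0009 + 0.4356 = 0.5589

0.559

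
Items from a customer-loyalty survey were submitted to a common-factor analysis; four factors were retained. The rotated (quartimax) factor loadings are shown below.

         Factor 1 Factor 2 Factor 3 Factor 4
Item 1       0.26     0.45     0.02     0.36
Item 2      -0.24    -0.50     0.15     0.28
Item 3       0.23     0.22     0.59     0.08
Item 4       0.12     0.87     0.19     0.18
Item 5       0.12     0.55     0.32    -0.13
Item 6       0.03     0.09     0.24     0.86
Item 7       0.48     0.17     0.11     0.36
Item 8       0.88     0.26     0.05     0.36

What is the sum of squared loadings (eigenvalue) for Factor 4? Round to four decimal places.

1.2625

SS loadings for Factor 4 = 0.36² + 0.28² + 0.08² + 0.18² + (-0.13)² + 0.86² + 0.36² + 0.36² = 0.1296 + 0.0784 + 0.0064 + 0.0324 + 0.0169 + 0.7396 + 0.1296 + 0.1296 = 1.2625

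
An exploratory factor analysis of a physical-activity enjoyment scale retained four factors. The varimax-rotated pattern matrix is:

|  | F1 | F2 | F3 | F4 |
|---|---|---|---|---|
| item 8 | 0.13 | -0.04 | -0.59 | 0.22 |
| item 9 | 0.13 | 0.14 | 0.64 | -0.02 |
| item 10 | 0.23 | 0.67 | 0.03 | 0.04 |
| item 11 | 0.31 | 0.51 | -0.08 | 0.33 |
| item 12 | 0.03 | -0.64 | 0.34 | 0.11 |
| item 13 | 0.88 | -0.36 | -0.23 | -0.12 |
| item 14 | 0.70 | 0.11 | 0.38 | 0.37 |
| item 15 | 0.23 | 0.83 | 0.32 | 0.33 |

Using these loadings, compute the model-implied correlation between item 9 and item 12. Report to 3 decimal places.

r̂ = Σ λ_i·λ_j across factors = (0.13)(0.03) + (0.14)(-0.64) + (0.64)(0.34) + (-0.02)(0.11)
  = +0.0039 -0.0896 +0.2176 -0.0022 = 0.1297

0.130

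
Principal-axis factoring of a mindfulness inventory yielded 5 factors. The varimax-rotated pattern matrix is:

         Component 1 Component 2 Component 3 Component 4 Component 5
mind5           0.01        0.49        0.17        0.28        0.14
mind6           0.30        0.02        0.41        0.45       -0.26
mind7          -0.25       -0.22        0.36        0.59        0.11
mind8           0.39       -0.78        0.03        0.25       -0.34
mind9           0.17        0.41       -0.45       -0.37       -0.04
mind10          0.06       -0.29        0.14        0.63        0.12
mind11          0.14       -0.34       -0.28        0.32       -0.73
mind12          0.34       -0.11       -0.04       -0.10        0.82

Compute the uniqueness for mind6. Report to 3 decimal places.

0.471

h² = 0.30² + 0.02² + 0.41² + 0.45² + (-0.26)² = 0.0900 + 0.0004 + 0.1681 + 0.2025 + 0.0676 = 0.5286
Uniqueness u² = 1 − h² = 1 − 0.5286 = 0.4714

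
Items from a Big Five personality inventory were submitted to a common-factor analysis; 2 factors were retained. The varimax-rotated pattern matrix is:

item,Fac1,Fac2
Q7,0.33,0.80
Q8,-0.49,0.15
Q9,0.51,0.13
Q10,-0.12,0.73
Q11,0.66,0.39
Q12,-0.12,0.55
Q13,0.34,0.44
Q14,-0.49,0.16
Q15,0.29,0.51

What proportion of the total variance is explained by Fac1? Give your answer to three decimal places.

SS loadings for Fac1 = 0.33² + (-0.49)² + 0.51² + (-0.12)² + 0.66² + (-0.12)² + 0.34² + (-0.49)² + 0.29² = 1.5133
Proportion of variance = 1.5133 / 9 = 0.1681.

0.168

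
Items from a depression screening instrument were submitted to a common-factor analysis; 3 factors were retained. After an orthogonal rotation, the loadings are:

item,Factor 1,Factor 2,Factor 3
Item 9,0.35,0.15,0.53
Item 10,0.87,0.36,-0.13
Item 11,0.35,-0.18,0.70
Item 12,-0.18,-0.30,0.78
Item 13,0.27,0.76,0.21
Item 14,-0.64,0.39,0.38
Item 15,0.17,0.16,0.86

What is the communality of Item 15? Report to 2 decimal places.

h² = 0.17² + 0.16² + 0.86² = 0.0289 + 0.0256 + 0.7396 = 0.7941

0.79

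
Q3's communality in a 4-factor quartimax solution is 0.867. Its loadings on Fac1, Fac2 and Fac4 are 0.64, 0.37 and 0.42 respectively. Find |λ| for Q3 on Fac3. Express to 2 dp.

Under orthogonal rotation h² = Σλ², so λ_Fac3² = h² − (0.7229) = 0.867 − 0.7229 = 0.1441.
|λ| = √0.1441 = 0.3796.

0.38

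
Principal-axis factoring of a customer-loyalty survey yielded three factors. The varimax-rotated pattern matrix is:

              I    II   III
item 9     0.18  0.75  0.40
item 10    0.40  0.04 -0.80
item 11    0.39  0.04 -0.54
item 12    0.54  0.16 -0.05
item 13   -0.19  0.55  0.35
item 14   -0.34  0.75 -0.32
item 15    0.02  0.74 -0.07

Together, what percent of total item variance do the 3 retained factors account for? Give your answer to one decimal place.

SS loadings by factor: 0.7882, 2.0039, 1.3239; total = 4.1160.
Total variance with 7 standardized items is 7, so the solution explains 4.1160/7 = 0.5880 = 58.80%.

58.8%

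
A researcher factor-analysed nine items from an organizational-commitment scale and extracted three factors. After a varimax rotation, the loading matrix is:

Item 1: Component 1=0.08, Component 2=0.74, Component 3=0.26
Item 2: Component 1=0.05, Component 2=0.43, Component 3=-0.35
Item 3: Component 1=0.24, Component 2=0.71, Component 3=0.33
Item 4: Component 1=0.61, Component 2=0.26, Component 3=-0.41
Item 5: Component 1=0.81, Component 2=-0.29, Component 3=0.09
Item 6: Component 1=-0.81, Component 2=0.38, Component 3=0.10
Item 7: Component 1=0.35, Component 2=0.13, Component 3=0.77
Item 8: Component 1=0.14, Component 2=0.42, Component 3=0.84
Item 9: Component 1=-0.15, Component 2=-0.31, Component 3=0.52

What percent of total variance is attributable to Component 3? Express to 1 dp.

22.8%

SS loadings for Component 3 = 0.26² + (-0.35)² + 0.33² + (-0.41)² + 0.09² + 0.10² + 0.77² + 0.84² + 0.52² = 2.0541
With 9 standardized items, total variance = 9. Proportion = 2.0541/9 = 0.2282 → 22.82%.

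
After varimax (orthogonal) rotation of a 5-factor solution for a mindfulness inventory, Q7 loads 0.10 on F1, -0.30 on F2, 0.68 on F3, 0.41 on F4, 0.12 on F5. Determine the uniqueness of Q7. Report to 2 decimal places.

h² = 0.10² + (-0.30)² + 0.68² + 0.41² + 0.12² = 0.0100 + 0.0900 + 0.4624 + 0.1681 + 0.0144 = 0.7449
Uniqueness u² = 1 − h² = 1 − 0.7449 = 0.2551

0.26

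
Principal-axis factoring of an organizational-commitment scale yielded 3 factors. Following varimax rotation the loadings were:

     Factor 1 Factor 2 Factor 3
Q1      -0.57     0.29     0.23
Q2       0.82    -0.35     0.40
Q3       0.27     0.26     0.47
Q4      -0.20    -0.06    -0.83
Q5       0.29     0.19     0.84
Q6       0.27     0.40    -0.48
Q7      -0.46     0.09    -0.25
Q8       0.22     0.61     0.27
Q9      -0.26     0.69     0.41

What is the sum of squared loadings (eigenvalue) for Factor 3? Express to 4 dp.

2.3622

SS loadings for Factor 3 = 0.23² + 0.40² + 0.47² + (-0.83)² + 0.84² + (-0.48)² + (-0.25)² + 0.27² + 0.41² = 0.0529 + 0.1600 + 0.2209 + 0.6889 + 0.7056 + 0.2304 + 0.0625 + 0.0729 + 0.1681 = 2.3622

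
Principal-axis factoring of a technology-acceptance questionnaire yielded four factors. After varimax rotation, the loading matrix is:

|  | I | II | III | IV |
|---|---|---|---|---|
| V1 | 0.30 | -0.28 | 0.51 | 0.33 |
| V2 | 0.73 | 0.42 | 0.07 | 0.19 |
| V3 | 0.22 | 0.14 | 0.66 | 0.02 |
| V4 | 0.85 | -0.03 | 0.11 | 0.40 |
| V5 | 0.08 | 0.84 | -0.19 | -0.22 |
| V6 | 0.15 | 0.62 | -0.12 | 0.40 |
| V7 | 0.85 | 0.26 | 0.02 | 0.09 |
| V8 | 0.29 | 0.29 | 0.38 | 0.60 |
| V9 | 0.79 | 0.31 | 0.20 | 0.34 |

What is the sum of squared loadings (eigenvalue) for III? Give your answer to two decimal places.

SS loadings for III = 0.51² + 0.07² + 0.66² + 0.11² + (-0.19)² + (-0.12)² + 0.02² + 0.38² + 0.20² = 0.2601 + 0.0049 + 0.4356 + 0.0121 + 0.0361 + 0.0144 + 0.0004 + 0.1444 + 0.0400 = 0.9480

0.95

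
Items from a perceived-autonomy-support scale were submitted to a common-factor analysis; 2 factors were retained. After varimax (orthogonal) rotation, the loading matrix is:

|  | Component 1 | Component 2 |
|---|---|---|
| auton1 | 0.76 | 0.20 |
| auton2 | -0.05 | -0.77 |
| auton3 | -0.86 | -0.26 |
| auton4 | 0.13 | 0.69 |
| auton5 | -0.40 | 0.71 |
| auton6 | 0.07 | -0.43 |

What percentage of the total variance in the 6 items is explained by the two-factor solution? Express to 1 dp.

56.1%

SS loadings by factor: 1.5015, 1.8656; total = 3.3671.
Total variance with 6 standardized items is 6, so the solution explains 3.3671/6 = 0.5612 = 56.12%.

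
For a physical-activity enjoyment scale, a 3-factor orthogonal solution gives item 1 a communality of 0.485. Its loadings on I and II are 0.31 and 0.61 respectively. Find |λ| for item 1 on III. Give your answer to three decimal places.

0.130

Under orthogonal rotation h² = Σλ², so λ_III² = h² − (0.4682) = 0.485 − 0.4682 = 0.0168.
|λ| = √0.0168 = 0.1296.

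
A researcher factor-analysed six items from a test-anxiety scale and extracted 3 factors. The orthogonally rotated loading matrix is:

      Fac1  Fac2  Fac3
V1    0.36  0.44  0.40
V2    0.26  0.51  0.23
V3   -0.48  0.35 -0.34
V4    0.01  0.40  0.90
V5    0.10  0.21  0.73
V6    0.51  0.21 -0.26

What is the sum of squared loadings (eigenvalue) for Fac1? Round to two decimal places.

0.70

SS loadings for Fac1 = 0.36² + 0.26² + (-0.48)² + 0.01² + 0.10² + 0.51² = 0.1296 + 0.0676 + 0.2304 + 0.0001 + 0.0100 + 0.2601 = 0.6978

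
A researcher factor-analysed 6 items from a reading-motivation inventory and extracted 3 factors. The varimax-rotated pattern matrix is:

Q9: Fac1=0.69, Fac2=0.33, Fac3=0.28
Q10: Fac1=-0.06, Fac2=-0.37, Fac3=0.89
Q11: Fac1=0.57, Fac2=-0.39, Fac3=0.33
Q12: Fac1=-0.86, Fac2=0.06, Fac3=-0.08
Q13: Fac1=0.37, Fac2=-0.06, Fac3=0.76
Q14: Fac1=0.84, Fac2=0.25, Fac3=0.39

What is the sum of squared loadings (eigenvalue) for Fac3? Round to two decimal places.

SS loadings for Fac3 = 0.28² + 0.89² + 0.33² + (-0.08)² + 0.76² + 0.39² = 0.0784 + 0.7921 + 0.1089 + 0.0064 + 0.5776 + 0.1521 = 1.7155

1.72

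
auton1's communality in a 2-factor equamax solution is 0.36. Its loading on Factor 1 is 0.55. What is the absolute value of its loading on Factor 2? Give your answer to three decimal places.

Under orthogonal rotation h² = Σλ², so λ_Factor 2² = h² − (0.3025) = 0.36 − 0.3025 = 0.0575.
|λ| = √0.0575 = 0.2398.

0.240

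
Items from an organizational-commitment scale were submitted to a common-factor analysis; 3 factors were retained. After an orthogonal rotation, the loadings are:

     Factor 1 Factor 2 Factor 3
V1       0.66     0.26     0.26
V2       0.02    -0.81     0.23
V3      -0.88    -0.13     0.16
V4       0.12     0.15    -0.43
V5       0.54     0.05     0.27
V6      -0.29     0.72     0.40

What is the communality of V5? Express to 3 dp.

h² = 0.54² + 0.05² + 0.27² = 0.2916 + 0.0025 + 0.0729 = 0.3670

0.367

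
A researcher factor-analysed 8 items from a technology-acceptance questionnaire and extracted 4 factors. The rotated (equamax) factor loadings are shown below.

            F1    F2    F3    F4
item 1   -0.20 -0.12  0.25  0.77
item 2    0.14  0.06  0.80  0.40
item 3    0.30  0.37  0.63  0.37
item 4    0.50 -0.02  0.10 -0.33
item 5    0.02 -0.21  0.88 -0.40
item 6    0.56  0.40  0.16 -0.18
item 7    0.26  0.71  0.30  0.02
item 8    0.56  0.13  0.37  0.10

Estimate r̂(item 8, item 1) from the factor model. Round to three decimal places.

r̂ = Σ λ_i·λ_j across factors = (0.56)(-0.20) + (0.13)(-0.12) + (0.37)(0.25) + (0.10)(0.77)
  = -0.1120 -0.0156 +0.0925 +0.0770 = 0.0419

0.042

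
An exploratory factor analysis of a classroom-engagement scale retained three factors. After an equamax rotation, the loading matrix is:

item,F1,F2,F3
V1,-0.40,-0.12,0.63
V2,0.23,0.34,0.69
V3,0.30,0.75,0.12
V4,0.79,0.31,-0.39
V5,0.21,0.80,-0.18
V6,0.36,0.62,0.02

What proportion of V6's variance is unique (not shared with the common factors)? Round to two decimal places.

h² = 0.36² + 0.62² + 0.02² = 0.1296 + 0.3844 + 0.0004 = 0.5144
Uniqueness u² = 1 − h² = 1 − 0.5144 = 0.4856

0.49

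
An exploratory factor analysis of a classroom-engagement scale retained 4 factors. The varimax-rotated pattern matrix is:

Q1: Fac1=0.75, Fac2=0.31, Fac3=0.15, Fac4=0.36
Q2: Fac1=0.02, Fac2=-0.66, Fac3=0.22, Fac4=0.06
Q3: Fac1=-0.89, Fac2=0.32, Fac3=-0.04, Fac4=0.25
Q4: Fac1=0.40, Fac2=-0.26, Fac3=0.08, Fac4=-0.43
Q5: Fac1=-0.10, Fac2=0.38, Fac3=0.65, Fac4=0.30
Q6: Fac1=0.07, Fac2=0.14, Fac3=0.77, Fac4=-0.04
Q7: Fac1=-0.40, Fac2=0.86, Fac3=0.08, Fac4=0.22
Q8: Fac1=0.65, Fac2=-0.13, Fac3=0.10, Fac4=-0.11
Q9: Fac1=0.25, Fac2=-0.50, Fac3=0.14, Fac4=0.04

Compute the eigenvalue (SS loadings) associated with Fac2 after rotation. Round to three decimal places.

1.872

SS loadings for Fac2 = 0.31² + (-0.66)² + 0.32² + (-0.26)² + 0.38² + 0.14² + 0.86² + (-0.13)² + (-0.50)² = 0.0961 + 0.4356 + 0.1024 + 0.0676 + 0.1444 + 0.0196 + 0.7396 + 0.0169 + 0.2500 = 1.8722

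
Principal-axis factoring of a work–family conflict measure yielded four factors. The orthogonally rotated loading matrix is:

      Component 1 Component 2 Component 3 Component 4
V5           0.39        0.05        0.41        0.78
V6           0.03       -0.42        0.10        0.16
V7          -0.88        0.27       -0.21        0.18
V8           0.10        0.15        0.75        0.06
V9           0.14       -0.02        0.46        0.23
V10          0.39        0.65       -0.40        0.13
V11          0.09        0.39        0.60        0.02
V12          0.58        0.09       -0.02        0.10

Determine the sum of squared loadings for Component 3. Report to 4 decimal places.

1.5167

SS loadings for Component 3 = 0.41² + 0.10² + (-0.21)² + 0.75² + 0.46² + (-0.40)² + 0.60² + (-0.02)² = 0.1681 + 0.0100 + 0.0441 + 0.5625 + 0.2116 + 0.1600 + 0.3600 + 0.0004 = 1.5167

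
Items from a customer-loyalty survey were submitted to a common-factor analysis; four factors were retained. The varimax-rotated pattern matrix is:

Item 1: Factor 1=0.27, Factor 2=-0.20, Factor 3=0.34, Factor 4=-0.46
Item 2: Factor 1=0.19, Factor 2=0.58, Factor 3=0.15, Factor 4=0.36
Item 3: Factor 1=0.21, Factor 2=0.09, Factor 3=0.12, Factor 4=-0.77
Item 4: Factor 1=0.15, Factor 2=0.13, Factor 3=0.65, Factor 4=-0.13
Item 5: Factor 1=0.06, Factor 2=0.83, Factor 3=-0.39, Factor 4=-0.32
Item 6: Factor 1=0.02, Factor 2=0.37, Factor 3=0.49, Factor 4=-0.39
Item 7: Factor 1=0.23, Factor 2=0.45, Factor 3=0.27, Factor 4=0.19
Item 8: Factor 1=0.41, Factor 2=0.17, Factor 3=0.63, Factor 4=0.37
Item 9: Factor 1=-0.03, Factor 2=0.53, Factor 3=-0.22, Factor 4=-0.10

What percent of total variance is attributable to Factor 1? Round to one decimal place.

SS loadings for Factor 1 = 0.27² + 0.19² + 0.21² + 0.15² + 0.06² + 0.02² + 0.23² + 0.41² + (-0.03)² = 0.4015
With 9 standardized items, total variance = 9. Proportion = 0.4015/9 = 0.0446 → 4.46%.

4.5%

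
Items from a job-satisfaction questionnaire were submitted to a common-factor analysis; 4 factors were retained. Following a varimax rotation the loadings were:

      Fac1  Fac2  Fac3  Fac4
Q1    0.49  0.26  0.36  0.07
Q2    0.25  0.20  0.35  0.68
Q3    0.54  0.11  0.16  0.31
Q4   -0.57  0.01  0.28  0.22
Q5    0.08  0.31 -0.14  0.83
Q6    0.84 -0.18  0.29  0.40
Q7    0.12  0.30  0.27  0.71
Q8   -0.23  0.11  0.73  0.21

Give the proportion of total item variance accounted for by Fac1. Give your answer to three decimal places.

0.212

SS loadings for Fac1 = 0.49² + 0.25² + 0.54² + (-0.57)² + 0.08² + 0.84² + 0.12² + (-0.23)² = 1.6984
Proportion of variance = 1.6984 / 8 = 0.2123.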